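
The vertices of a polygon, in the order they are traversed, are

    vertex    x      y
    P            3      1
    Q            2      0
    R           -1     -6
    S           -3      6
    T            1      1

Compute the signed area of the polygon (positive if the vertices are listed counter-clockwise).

-24.5

Σ = (-2) + (-12) + (-24) + (-9) + (-2) = -49
Signed area = Σ/2 = -24.5 (negative ⇒ clockwise traversal).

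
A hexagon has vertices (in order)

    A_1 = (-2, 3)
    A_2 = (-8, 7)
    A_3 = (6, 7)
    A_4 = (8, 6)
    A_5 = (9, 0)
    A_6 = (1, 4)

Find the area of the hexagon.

Apply the shoelace formula: 2A = Σ (x_i·y_{i+1} − x_{i+1}·y_i), indices taken mod 6.
A_1→A_2: (-2)(7) − (-8)(3) = 10
A_2→A_3: (-8)(7) − (6)(7) = -98
A_3→A_4: (6)(6) − (8)(7) = -20
A_4→A_5: (8)(0) − (9)(6) = -54
A_5→A_6: (9)(4) − (1)(0) = 36
A_6→A_1: (1)(3) − (-2)(4) = 11
Σ = -115
Area = |Σ|/2 = 57.5.

57.5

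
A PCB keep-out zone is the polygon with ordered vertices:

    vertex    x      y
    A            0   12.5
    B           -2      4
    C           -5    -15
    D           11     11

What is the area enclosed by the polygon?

Apply the shoelace (surveyor's) formula: 2A = Σ (x_i·y_{i+1} − x_{i+1}·y_i), indices taken mod 4.
Cross-terms: 25, 50, 110, 137.5  ⇒  Σ = 322.5
Area = |Σ|/2 = 161.25.

161.25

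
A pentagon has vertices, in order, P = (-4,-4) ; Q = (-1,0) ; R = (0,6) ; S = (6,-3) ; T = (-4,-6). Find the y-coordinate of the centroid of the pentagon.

-64/51

Apply the shoelace formula. First the cross-terms c_i = x_i·y_{i+1} − x_{i+1}·y_i:
  -4, -6, -36, -48, -8  ⇒  2A = -102, A = -51.
Then Σ (y_i + y_{i+1})·c_i = 384, so ȳ = 384 / (6·(-51)) = -64/51.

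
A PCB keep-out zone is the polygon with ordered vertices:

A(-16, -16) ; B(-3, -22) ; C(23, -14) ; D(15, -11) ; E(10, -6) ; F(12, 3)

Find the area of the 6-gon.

393.5

Apply the shoelace (surveyor's) formula: 2A = Σ (x_i·y_{i+1} − x_{i+1}·y_i), indices taken mod 6.
Σ = (304) + (548) + (-43) + (20) + (102) + (-144) = 787
Area = |Σ|/2 = 393.5.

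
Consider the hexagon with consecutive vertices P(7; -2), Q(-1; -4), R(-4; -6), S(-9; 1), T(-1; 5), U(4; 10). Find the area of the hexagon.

125

Σ = (-30) + (-10) + (-58) + (-44) + (-30) + (-78) = -250
Area = |Σ|/2 = 125.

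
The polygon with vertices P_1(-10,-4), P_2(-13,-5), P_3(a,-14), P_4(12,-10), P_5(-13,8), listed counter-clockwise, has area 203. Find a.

8

The doubled signed area Σ (x_i y_{i+1} − x_{i+1} y_i) is linear in a.
With a=0 it equals 446; the coefficient of a is -5 (from the two edges through P_3).
So -5·a + 446 = 2·203 = 406 ⇒ a = 8.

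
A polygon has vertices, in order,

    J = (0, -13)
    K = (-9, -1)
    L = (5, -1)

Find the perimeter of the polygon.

42

|JK| = √((-9)² + (12)²) = √225 = 15
|KL| = √((14)² + (0)²) = √196 = 14
|LJ| = √((-5)² + (-12)²) = √169 = 13
Perimeter = 15 + 14 + 13 = 42.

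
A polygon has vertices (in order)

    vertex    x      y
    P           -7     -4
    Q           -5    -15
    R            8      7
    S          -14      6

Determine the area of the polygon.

207

Apply the surveyor's formula: 2A = Σ (x_i·y_{i+1} − x_{i+1}·y_i), indices taken mod 4.
Cross-terms: 85, 85, 146, 98  ⇒  Σ = 414
Area = |Σ|/2 = 207.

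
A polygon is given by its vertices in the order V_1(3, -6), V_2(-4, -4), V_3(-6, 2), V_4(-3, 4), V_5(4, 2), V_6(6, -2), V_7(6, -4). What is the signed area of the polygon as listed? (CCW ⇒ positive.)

-82

Apply the shoelace (surveyor's) formula: 2A = Σ (x_i·y_{i+1} − x_{i+1}·y_i), indices taken mod 7.
Cross-terms: -36, -32, -18, -22, -20, -12, -24  ⇒  Σ = -164
Signed area = Σ/2 = -82 (negative ⇒ clockwise traversal).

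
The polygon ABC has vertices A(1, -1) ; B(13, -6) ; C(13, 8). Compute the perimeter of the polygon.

|AB| = √((12)² + (-5)²) = √169 = 13
|BC| = √((0)² + (14)²) = √196 = 14
|CA| = √((-12)² + (-9)²) = √225 = 15
Perimeter = 13 + 14 + 15 = 42.

42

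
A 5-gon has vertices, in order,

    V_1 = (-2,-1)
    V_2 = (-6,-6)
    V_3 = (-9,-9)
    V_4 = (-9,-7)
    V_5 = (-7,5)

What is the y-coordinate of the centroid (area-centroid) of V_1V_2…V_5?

-502/267

Apply the surveyor's formula. First the cross-terms c_i = x_i·y_{i+1} − x_{i+1}·y_i:
  6, 0, -18, -94, 17  ⇒  2A = -89, A = -44.5.
Then Σ (y_i + y_{i+1})·c_i = 502, so ȳ = 502 / (6·(-44.5)) = -502/267.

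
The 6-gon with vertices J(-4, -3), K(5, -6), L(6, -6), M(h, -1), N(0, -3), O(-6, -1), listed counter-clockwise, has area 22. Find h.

The doubled signed area Σ (x_i y_{i+1} − x_{i+1} y_i) is linear in h.
With h=0 it equals 35; the coefficient of h is 3 (from the two edges through M).
So 3·h + 35 = 2·22 = 44 ⇒ h = 3.

3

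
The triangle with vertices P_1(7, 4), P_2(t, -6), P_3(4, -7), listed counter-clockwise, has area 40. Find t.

-3

Write out the shoelace sum; only the two edges meeting at P_2 involve t:
2·Area = [(7·(-6) − t·4) + (t·(-7) − 4·(-6))] + 65
       = -11·t + 47 = 80
⇒ t = -3.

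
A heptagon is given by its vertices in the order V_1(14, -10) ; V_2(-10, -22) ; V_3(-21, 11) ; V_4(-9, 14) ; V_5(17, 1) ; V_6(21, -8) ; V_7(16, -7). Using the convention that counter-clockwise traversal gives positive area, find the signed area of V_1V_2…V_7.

Cross-terms: -408, -572, -195, -247, -157, -19, -62  ⇒  Σ = -1660
Signed area = Σ/2 = -830 (negative ⇒ clockwise traversal).

-830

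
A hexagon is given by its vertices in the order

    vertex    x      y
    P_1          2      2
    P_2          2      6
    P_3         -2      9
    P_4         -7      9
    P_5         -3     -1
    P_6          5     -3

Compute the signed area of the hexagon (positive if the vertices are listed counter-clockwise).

Apply Gauss's area formula: 2A = Σ (x_i·y_{i+1} − x_{i+1}·y_i), indices taken mod 6.
P_1→P_2: (2)(6) − (2)(2) = 8
P_2→P_3: (2)(9) − (-2)(6) = 30
P_3→P_4: (-2)(9) − (-7)(9) = 45
P_4→P_5: (-7)(-1) − (-3)(9) = 34
P_5→P_6: (-3)(-3) − (5)(-1) = 14
P_6→P_1: (5)(2) − (2)(-3) = 16
Σ = 147
Signed area = Σ/2 = 73.5 (positive ⇒ counter-clockwise traversal).

73.5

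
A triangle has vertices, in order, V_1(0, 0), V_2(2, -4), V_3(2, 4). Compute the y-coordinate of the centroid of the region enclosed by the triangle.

0

Apply the surveyor's formula. First the cross-terms c_i = x_i·y_{i+1} − x_{i+1}·y_i:
  0, 16, 0  ⇒  2A = 16, A = 8.
Then Σ (y_i + y_{i+1})·c_i = 0, so ȳ = 0 / (6·8) = 0.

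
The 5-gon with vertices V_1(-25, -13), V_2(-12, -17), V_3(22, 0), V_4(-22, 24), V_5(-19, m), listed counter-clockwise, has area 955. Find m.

The doubled signed area Σ (x_i y_{i+1} − x_{i+1} y_i) is linear in m.
With m=0 it equals 1874; the coefficient of m is 3 (from the two edges through V_5).
So 3·m + 1874 = 2·955 = 1910 ⇒ m = 12.

12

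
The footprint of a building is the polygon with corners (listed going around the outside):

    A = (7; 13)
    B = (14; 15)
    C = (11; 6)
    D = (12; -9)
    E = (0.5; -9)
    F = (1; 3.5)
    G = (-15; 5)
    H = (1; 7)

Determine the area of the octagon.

255.125

Apply the surveyor's formula: 2A = Σ (x_i·y_{i+1} − x_{i+1}·y_i), indices taken mod 8.
A→B: (7)(15) − (14)(13) = -77
B→C: (14)(6) − (11)(15) = -81
C→D: (11)(-9) − (12)(6) = -171
D→E: (12)(-9) − (0.5)(-9) = -103.5
E→F: (0.5)(3.5) − (1)(-9) = 10.75
F→G: (1)(5) − (-15)(3.5) = 57.5
G→H: (-15)(7) − (1)(5) = -110
H→A: (1)(13) − (7)(7) = -36
Σ = -510.25
Area = |Σ|/2 = 255.125.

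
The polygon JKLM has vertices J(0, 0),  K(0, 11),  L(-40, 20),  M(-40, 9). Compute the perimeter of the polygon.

|JK| = √((0)² + (11)²) = √121 = 11
|KL| = √((-40)² + (9)²) = √1681 = 41
|LM| = √((0)² + (-11)²) = √121 = 11
|MJ| = √((40)² + (-9)²) = √1681 = 41
Perimeter = 11 + 41 + 11 + 41 = 104.

104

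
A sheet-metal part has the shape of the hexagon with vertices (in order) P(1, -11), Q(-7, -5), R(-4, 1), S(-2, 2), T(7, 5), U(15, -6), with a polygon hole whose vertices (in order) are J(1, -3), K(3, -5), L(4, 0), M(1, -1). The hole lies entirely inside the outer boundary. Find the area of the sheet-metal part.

Outer boundary:
Apply the shoelace formula: 2A = Σ (x_i·y_{i+1} − x_{i+1}·y_i), indices taken mod 6.
P→Q: (1)(-5) − (-7)(-11) = -82
Q→R: (-7)(1) − (-4)(-5) = -27
R→S: (-4)(2) − (-2)(1) = -6
S→T: (-2)(5) − (7)(2) = -24
T→U: (7)(-6) − (15)(5) = -117
U→P: (15)(-11) − (1)(-6) = -159
Σ = -415
Area = |Σ|/2 = 207.5.
Hole:
Apply the shoelace formula: 2A = Σ (x_i·y_{i+1} − x_{i+1}·y_i), indices taken mod 4.
Cross-terms: 4, 20, -4, -2  ⇒  Σ = 18
Area = |Σ|/2 = 9.
Net area = 207.5 − 9 = 198.5.

198.5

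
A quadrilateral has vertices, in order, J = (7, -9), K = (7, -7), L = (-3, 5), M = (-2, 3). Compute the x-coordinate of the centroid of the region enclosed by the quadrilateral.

Apply the shoelace (surveyor's) formula. First the cross-terms c_i = x_i·y_{i+1} − x_{i+1}·y_i:
  14, 14, 1, -3  ⇒  2A = 26, A = 13.
Then Σ (x_i + x_{i+1})·c_i = 232, so x̄ = 232 / (6·13) = 116/39.

116/39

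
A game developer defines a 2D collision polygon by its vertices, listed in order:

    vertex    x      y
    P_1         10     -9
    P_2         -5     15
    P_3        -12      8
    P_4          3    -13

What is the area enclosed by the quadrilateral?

Apply the surveyor's formula: 2A = Σ (x_i·y_{i+1} − x_{i+1}·y_i), indices taken mod 4.
P_1→P_2: (10)(15) − (-5)(-9) = 105
P_2→P_3: (-5)(8) − (-12)(15) = 140
P_3→P_4: (-12)(-13) − (3)(8) = 132
P_4→P_1: (3)(-9) − (10)(-13) = 103
Σ = 480
Area = |Σ|/2 = 240.

240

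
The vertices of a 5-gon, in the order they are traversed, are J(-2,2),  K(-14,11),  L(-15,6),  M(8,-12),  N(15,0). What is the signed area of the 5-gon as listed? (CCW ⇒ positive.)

214.5

Σ = (6) + (81) + (132) + (180) + (30) = 429
Signed area = Σ/2 = 214.5 (positive ⇒ counter-clockwise traversal).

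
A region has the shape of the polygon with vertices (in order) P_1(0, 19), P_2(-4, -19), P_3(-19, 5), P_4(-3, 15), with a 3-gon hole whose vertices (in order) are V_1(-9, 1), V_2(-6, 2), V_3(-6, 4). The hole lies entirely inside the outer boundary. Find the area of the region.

313

Outer boundary:
Apply the surveyor's formula: 2A = Σ (x_i·y_{i+1} − x_{i+1}·y_i), indices taken mod 4.
Cross-terms: 76, -381, -270, -57  ⇒  Σ = -632
Area = |Σ|/2 = 316.
Hole:
Apply the shoelace formula: 2A = Σ (x_i·y_{i+1} − x_{i+1}·y_i), indices taken mod 3.
Σ = (-12) + (-12) + (30) = 6
Area = |Σ|/2 = 3.
Net area = 316 − 3 = 313.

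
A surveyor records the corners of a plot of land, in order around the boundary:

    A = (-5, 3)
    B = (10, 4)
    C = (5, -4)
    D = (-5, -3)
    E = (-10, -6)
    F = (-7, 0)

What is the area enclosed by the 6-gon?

104

Cross-terms: -50, -60, -35, 0, -42, -21  ⇒  Σ = -208
Area = |Σ|/2 = 104.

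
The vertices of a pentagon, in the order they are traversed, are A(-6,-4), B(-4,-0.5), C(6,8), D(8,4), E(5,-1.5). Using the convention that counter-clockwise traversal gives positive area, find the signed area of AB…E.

Σ = (-13) + (-29) + (-40) + (-32) + (-29) = -143
Signed area = Σ/2 = -71.5 (negative ⇒ clockwise traversal).

-71.5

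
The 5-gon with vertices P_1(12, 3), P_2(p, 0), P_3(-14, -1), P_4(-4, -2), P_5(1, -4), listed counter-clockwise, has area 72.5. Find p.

-13

The doubled signed area Σ (x_i y_{i+1} − x_{i+1} y_i) is linear in p.
With p=0 it equals 93; the coefficient of p is -4 (from the two edges through P_2).
So -4·p + 93 = 2·72.5 = 145 ⇒ p = -13.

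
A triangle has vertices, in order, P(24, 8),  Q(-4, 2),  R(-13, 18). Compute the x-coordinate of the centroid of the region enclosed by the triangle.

Apply the shoelace formula. First the cross-terms c_i = x_i·y_{i+1} − x_{i+1}·y_i:
  80, -46, -536  ⇒  2A = -502, A = -251.
Then Σ (x_i + x_{i+1})·c_i = -3514, so x̄ = -3514 / (6·(-251)) = 7/3.

7/3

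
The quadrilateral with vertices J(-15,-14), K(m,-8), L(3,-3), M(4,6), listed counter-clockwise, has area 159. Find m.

10

The doubled signed area Σ (x_i y_{i+1} − x_{i+1} y_i) is linear in m.
With m=0 it equals 208; the coefficient of m is 11 (from the two edges through K).
So 11·m + 208 = 2·159 = 318 ⇒ m = 10.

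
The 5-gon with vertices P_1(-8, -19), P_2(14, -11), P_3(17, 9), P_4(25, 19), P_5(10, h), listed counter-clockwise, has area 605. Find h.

The doubled signed area Σ (x_i y_{i+1} − x_{i+1} y_i) is linear in h.
With h=0 it equals 385; the coefficient of h is 33 (from the two edges through P_5).
So 33·h + 385 = 2·605 = 1210 ⇒ h = 25.

25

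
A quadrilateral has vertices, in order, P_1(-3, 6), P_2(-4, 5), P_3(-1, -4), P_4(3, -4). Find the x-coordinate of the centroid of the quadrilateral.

Apply the shoelace (surveyor's) formula. First the cross-terms c_i = x_i·y_{i+1} − x_{i+1}·y_i:
  9, 21, 16, 6  ⇒  2A = 52, A = 26.
Then Σ (x_i + x_{i+1})·c_i = -136, so x̄ = -136 / (6·26) = -34/39.

-34/39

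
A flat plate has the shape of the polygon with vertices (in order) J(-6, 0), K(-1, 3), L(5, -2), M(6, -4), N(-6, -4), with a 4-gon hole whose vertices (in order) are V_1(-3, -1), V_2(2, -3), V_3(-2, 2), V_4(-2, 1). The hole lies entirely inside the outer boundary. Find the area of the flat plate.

Outer boundary:
Apply Gauss's area formula: 2A = Σ (x_i·y_{i+1} − x_{i+1}·y_i), indices taken mod 5.
Σ = (-18) + (-13) + (-8) + (-48) + (-24) = -111
Area = |Σ|/2 = 55.5.
Hole:
Σ = (11) + (-2) + (2) + (5) = 16
Area = |Σ|/2 = 8.
Net area = 55.5 − 8 = 47.5.

47.5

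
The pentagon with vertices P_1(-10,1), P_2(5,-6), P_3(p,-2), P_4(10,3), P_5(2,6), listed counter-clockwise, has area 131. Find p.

9

Write out the shoelace sum; only the two edges meeting at P_3 involve p:
2·Area = [(5·(-2) − p·(-6)) + (p·3 − 10·(-2))] + 171
       = 9·p + 181 = 262
⇒ p = 9.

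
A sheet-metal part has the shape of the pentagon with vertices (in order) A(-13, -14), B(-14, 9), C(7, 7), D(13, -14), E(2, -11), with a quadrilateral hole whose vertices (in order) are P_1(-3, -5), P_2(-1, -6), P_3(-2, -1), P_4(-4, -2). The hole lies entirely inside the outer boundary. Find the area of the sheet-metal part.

Outer boundary:
Apply the shoelace (surveyor's) formula: 2A = Σ (x_i·y_{i+1} − x_{i+1}·y_i), indices taken mod 5.
Σ = (-313) + (-161) + (-189) + (-115) + (-171) = -949
Area = |Σ|/2 = 474.5.
Hole:
Apply the shoelace formula: 2A = Σ (x_i·y_{i+1} − x_{i+1}·y_i), indices taken mod 4.
P_1→P_2: (-3)(-6) − (-1)(-5) = 13
P_2→P_3: (-1)(-1) − (-2)(-6) = -11
P_3→P_4: (-2)(-2) − (-4)(-1) = 0
P_4→P_1: (-4)(-5) − (-3)(-2) = 14
Σ = 16
Area = |Σ|/2 = 8.
Net area = 474.5 − 8 = 466.5.

466.5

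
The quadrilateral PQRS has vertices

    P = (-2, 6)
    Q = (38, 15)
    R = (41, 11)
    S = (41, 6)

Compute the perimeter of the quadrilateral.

|PQ| = √((40)² + (9)²) = √1681 = 41
|QR| = √((3)² + (-4)²) = √25 = 5
|RS| = √((0)² + (-5)²) = √25 = 5
|SP| = √((-43)² + (0)²) = √1849 = 43
Perimeter = 41 + 5 + 5 + 43 = 94.

94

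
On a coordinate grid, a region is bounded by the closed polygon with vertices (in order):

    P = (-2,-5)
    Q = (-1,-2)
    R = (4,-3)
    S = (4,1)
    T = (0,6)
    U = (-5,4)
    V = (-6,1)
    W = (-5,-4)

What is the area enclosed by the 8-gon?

Apply the surveyor's formula: 2A = Σ (x_i·y_{i+1} − x_{i+1}·y_i), indices taken mod 8.
P→Q: (-2)(-2) − (-1)(-5) = -1
Q→R: (-1)(-3) − (4)(-2) = 11
R→S: (4)(1) − (4)(-3) = 16
S→T: (4)(6) − (0)(1) = 24
T→U: (0)(4) − (-5)(6) = 30
U→V: (-5)(1) − (-6)(4) = 19
V→W: (-6)(-4) − (-5)(1) = 29
W→P: (-5)(-5) − (-2)(-4) = 17
Σ = 145
Area = |Σ|/2 = 72.5.

72.5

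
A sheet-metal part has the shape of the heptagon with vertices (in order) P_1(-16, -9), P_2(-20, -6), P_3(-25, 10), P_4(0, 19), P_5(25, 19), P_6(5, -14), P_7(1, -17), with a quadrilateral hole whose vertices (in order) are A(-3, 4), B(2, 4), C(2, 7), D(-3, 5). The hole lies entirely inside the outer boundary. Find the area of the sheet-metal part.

Outer boundary:
Apply the shoelace formula: 2A = Σ (x_i·y_{i+1} − x_{i+1}·y_i), indices taken mod 7.
Cross-terms: -84, -350, -475, -475, -445, -71, -281  ⇒  Σ = -2181
Area = |Σ|/2 = 1090.5.
Hole:
Apply the shoelace formula: 2A = Σ (x_i·y_{i+1} − x_{i+1}·y_i), indices taken mod 4.
Cross-terms: -20, 6, 31, 3  ⇒  Σ = 20
Area = |Σ|/2 = 10.
Net area = 1090.5 − 10 = 1080.5.

1080.5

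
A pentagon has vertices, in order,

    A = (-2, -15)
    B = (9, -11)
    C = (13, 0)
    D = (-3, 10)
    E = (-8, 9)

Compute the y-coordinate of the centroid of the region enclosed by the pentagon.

-464/207

Apply the shoelace formula. First the cross-terms c_i = x_i·y_{i+1} − x_{i+1}·y_i:
  157, 143, 130, 53, 138  ⇒  2A = 621, A = 310.5.
Then Σ (y_i + y_{i+1})·c_i = -4176, so ȳ = -4176 / (6·310.5) = -464/207.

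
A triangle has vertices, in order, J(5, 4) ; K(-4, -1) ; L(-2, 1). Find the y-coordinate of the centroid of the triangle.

4/3

Apply the shoelace (surveyor's) formula. First the cross-terms c_i = x_i·y_{i+1} − x_{i+1}·y_i:
  11, -6, -13  ⇒  2A = -8, A = -4.
Then Σ (y_i + y_{i+1})·c_i = -32, so ȳ = -32 / (6·(-4)) = 4/3.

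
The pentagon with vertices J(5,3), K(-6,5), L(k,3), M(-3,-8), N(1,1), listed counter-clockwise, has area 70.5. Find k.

-8

The doubled signed area Σ (x_i y_{i+1} − x_{i+1} y_i) is linear in k.
With k=0 it equals 37; the coefficient of k is -13 (from the two edges through L).
So -13·k + 37 = 2·70.5 = 141 ⇒ k = -8.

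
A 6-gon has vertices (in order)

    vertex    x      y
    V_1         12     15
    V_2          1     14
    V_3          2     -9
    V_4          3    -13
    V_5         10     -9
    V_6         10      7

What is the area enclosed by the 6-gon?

Apply Gauss's area formula: 2A = Σ (x_i·y_{i+1} − x_{i+1}·y_i), indices taken mod 6.
V_1→V_2: (12)(14) − (1)(15) = 153
V_2→V_3: (1)(-9) − (2)(14) = -37
V_3→V_4: (2)(-13) − (3)(-9) = 1
V_4→V_5: (3)(-9) − (10)(-13) = 103
V_5→V_6: (10)(7) − (10)(-9) = 160
V_6→V_1: (10)(15) − (12)(7) = 66
Σ = 446
Area = |Σ|/2 = 223.

223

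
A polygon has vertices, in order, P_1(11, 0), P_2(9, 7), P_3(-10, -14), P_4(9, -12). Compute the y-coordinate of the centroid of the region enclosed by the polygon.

Apply the surveyor's formula. First the cross-terms c_i = x_i·y_{i+1} − x_{i+1}·y_i:
  77, -56, 246, 132  ⇒  2A = 399, A = 199.5.
Then Σ (y_i + y_{i+1})·c_i = -7049, so ȳ = -7049 / (6·199.5) = -53/9.

-53/9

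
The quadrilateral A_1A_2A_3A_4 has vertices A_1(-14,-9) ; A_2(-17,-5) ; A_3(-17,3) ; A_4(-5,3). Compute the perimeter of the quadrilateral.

40

|A_1A_2| = √((-3)² + (4)²) = √25 = 5
|A_2A_3| = √((0)² + (8)²) = √64 = 8
|A_3A_4| = √((12)² + (0)²) = √144 = 12
|A_4A_1| = √((-9)² + (-12)²) = √225 = 15
Perimeter = 5 + 8 + 12 + 15 = 40.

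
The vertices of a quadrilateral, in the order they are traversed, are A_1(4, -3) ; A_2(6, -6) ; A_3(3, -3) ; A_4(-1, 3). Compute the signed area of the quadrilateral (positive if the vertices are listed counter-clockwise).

Σ = (-6) + (0) + (6) + (-9) = -9
Signed area = Σ/2 = -4.5 (negative ⇒ clockwise traversal).

-4.5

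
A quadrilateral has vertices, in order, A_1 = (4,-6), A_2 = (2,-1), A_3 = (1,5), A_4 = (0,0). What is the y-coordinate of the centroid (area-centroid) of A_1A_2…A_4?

Apply the surveyor's formula. First the cross-terms c_i = x_i·y_{i+1} − x_{i+1}·y_i:
  8, 11, 0, 0  ⇒  2A = 19, A = 9.5.
Then Σ (y_i + y_{i+1})·c_i = -12, so ȳ = -12 / (6·9.5) = -4/19.

-4/19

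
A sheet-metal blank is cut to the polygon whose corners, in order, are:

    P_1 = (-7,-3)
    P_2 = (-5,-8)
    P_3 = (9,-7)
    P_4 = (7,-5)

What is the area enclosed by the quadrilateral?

48

Apply the shoelace formula: 2A = Σ (x_i·y_{i+1} − x_{i+1}·y_i), indices taken mod 4.
Σ = (41) + (107) + (4) + (-56) = 96
Area = |Σ|/2 = 48.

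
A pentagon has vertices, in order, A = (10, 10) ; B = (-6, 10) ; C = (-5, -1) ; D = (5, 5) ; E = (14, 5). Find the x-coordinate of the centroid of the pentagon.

443/241

Apply the shoelace (surveyor's) formula. First the cross-terms c_i = x_i·y_{i+1} − x_{i+1}·y_i:
  160, 56, -20, -45, 90  ⇒  2A = 241, A = 120.5.
Then Σ (x_i + x_{i+1})·c_i = 1329, so x̄ = 1329 / (6·120.5) = 443/241.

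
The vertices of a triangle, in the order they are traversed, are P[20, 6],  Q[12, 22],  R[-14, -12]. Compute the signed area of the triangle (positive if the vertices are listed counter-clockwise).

344

Apply the shoelace (surveyor's) formula: 2A = Σ (x_i·y_{i+1} − x_{i+1}·y_i), indices taken mod 3.
P→Q: (20)(22) − (12)(6) = 368
Q→R: (12)(-12) − (-14)(22) = 164
R→P: (-14)(6) − (20)(-12) = 156
Σ = 688
Signed area = Σ/2 = 344 (positive ⇒ counter-clockwise traversal).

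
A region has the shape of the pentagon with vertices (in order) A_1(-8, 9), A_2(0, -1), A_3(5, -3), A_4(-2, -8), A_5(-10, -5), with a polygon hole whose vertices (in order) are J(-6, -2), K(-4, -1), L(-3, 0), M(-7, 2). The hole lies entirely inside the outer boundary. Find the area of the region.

Outer boundary:
A_1→A_2: (-8)(-1) − (0)(9) = 8
A_2→A_3: (0)(-3) − (5)(-1) = 5
A_3→A_4: (5)(-8) − (-2)(-3) = -46
A_4→A_5: (-2)(-5) − (-10)(-8) = -70
A_5→A_1: (-10)(9) − (-8)(-5) = -130
Σ = -233
Area = |Σ|/2 = 116.5.
Hole:
Apply the shoelace (surveyor's) formula: 2A = Σ (x_i·y_{i+1} − x_{i+1}·y_i), indices taken mod 4.
Σ = (-2) + (-3) + (-6) + (26) = 15
Area = |Σ|/2 = 7.5.
Net area = 116.5 − 7.5 = 109.

109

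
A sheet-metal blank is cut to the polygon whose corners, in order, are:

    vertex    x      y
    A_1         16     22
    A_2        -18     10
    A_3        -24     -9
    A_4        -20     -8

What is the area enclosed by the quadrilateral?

Σ = (556) + (402) + (12) + (-312) = 658
Area = |Σ|/2 = 329.

329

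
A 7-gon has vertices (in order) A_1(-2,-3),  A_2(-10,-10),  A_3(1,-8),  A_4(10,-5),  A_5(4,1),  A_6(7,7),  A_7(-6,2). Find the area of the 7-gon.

142

Apply the surveyor's formula: 2A = Σ (x_i·y_{i+1} − x_{i+1}·y_i), indices taken mod 7.
Cross-terms: -10, 90, 75, 30, 21, 56, 22  ⇒  Σ = 284
Area = |Σ|/2 = 142.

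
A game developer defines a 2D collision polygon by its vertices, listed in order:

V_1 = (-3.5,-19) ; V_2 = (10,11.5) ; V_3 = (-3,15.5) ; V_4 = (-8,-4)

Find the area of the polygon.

306.625

Apply Gauss's area formula: 2A = Σ (x_i·y_{i+1} − x_{i+1}·y_i), indices taken mod 4.
Σ = (149.75) + (189.5) + (136) + (138) = 613.25
Area = |Σ|/2 = 306.625.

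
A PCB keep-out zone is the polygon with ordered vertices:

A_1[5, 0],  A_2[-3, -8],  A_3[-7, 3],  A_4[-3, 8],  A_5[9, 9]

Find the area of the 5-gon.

Σ = (-40) + (-65) + (-47) + (-99) + (-45) = -296
Area = |Σ|/2 = 148.

148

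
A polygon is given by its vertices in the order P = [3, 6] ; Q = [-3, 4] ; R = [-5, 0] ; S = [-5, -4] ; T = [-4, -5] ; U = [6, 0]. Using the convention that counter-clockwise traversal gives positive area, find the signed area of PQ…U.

72.5

Apply the shoelace formula: 2A = Σ (x_i·y_{i+1} − x_{i+1}·y_i), indices taken mod 6.
Σ = (30) + (20) + (20) + (9) + (30) + (36) = 145
Signed area = Σ/2 = 72.5 (positive ⇒ counter-clockwise traversal).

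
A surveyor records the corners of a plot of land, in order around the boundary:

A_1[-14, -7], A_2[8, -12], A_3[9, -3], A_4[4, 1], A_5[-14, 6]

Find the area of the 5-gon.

274.5

Σ = (224) + (84) + (21) + (38) + (182) = 549
Area = |Σ|/2 = 274.5.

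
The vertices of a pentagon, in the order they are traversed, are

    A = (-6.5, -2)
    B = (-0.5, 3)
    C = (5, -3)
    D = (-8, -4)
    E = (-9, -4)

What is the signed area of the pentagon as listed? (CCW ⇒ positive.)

-45

Σ = (-20.5) + (-13.5) + (-44) + (-4) + (-8) = -90
Signed area = Σ/2 = -45 (negative ⇒ clockwise traversal).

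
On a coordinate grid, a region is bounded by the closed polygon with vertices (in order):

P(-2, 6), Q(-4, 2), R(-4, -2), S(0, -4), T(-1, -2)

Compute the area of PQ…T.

P→Q: (-2)(2) − (-4)(6) = 20
Q→R: (-4)(-2) − (-4)(2) = 16
R→S: (-4)(-4) − (0)(-2) = 16
S→T: (0)(-2) − (-1)(-4) = -4
T→P: (-1)(6) − (-2)(-2) = -10
Σ = 38
Area = |Σ|/2 = 19.

19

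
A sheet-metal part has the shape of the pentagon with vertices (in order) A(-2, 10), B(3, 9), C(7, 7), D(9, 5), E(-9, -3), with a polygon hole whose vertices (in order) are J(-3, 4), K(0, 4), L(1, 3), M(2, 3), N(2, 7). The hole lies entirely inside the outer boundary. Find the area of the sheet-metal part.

Outer boundary:
Apply the surveyor's formula: 2A = Σ (x_i·y_{i+1} − x_{i+1}·y_i), indices taken mod 5.
A→B: (-2)(9) − (3)(10) = -48
B→C: (3)(7) − (7)(9) = -42
C→D: (7)(5) − (9)(7) = -28
D→E: (9)(-3) − (-9)(5) = 18
E→A: (-9)(10) − (-2)(-3) = -96
Σ = -196
Area = |Σ|/2 = 98.
Hole:
Apply the shoelace formula: 2A = Σ (x_i·y_{i+1} − x_{i+1}·y_i), indices taken mod 5.
Cross-terms: -12, -4, -3, 8, 29  ⇒  Σ = 18
Area = |Σ|/2 = 9.
Net area = 98 − 9 = 89.

89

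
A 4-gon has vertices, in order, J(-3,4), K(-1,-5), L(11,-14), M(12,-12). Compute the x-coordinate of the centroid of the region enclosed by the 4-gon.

775/204

Apply the shoelace formula. First the cross-terms c_i = x_i·y_{i+1} − x_{i+1}·y_i:
  19, 69, 36, 12  ⇒  2A = 136, A = 68.
Then Σ (x_i + x_{i+1})·c_i = 1550, so x̄ = 1550 / (6·68) = 775/204.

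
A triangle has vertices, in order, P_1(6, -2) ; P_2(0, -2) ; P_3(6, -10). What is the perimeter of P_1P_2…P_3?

24

|P_1P_2| = √((-6)² + (0)²) = √36 = 6
|P_2P_3| = √((6)² + (-8)²) = √100 = 10
|P_3P_1| = √((0)² + (8)²) = √64 = 8
Perimeter = 6 + 10 + 8 = 24.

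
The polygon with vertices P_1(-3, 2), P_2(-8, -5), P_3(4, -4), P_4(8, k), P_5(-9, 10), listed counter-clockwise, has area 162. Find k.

The doubled signed area Σ (x_i y_{i+1} − x_{i+1} y_i) is linear in k.
With k=0 it equals 207; the coefficient of k is 13 (from the two edges through P_4).
So 13·k + 207 = 2·162 = 324 ⇒ k = 9.

9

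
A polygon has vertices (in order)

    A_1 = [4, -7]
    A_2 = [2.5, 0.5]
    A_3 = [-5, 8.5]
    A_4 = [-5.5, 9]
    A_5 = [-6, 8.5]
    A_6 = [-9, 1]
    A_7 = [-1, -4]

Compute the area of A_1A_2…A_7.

91.375

Apply Gauss's area formula: 2A = Σ (x_i·y_{i+1} − x_{i+1}·y_i), indices taken mod 7.
A_1→A_2: (4)(0.5) − (2.5)(-7) = 19.5
A_2→A_3: (2.5)(8.5) − (-5)(0.5) = 23.75
A_3→A_4: (-5)(9) − (-5.5)(8.5) = 1.75
A_4→A_5: (-5.5)(8.5) − (-6)(9) = 7.25
A_5→A_6: (-6)(1) − (-9)(8.5) = 70.5
A_6→A_7: (-9)(-4) − (-1)(1) = 37
A_7→A_1: (-1)(-7) − (4)(-4) = 23
Σ = 182.75
Area = |Σ|/2 = 91.375.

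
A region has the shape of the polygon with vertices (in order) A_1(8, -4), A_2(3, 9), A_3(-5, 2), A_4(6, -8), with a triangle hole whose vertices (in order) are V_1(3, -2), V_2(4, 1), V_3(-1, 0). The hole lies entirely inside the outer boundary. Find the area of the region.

94.5

Outer boundary:
Apply Gauss's area formula: 2A = Σ (x_i·y_{i+1} − x_{i+1}·y_i), indices taken mod 4.
Σ = (84) + (51) + (28) + (40) = 203
Area = |Σ|/2 = 101.5.
Hole:
V_1→V_2: (3)(1) − (4)(-2) = 11
V_2→V_3: (4)(0) − (-1)(1) = 1
V_3→V_1: (-1)(-2) − (3)(0) = 2
Σ = 14
Area = |Σ|/2 = 7.
Net area = 101.5 − 7 = 94.5.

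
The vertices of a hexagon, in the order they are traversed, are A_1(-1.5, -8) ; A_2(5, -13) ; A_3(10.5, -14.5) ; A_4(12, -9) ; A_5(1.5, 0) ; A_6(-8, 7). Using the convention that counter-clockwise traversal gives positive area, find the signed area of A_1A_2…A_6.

Apply the surveyor's formula: 2A = Σ (x_i·y_{i+1} − x_{i+1}·y_i), indices taken mod 6.
Σ = (59.5) + (64) + (79.5) + (13.5) + (10.5) + (74.5) = 301.5
Signed area = Σ/2 = 150.75 (positive ⇒ counter-clockwise traversal).

150.75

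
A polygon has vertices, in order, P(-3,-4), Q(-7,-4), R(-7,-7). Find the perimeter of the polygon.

12

|PQ| = √((-4)² + (0)²) = √16 = 4
|QR| = √((0)² + (-3)²) = √9 = 3
|RP| = √((4)² + (3)²) = √25 = 5
Perimeter = 4 + 3 + 5 = 12.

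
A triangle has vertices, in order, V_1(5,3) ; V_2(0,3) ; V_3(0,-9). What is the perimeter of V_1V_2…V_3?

30

|V_1V_2| = √((-5)² + (0)²) = √25 = 5
|V_2V_3| = √((0)² + (-12)²) = √144 = 12
|V_3V_1| = √((5)² + (12)²) = √169 = 13
Perimeter = 5 + 12 + 13 = 30.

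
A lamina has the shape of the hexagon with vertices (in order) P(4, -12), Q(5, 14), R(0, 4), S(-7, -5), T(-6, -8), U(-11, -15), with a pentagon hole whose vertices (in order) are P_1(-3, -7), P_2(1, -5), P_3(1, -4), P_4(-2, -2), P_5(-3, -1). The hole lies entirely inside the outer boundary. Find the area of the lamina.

Outer boundary:
Cross-terms: 116, 20, 28, 26, 2, 192  ⇒  Σ = 384
Area = |Σ|/2 = 192.
Hole:
Apply the shoelace formula: 2A = Σ (x_i·y_{i+1} − x_{i+1}·y_i), indices taken mod 5.
Cross-terms: 22, 1, -10, -4, 18  ⇒  Σ = 27
Area = |Σ|/2 = 13.5.
Net area = 192 − 13.5 = 178.5.

178.5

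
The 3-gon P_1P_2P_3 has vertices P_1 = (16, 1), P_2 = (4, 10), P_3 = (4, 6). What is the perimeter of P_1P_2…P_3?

32

|P_1P_2| = √((-12)² + (9)²) = √225 = 15
|P_2P_3| = √((0)² + (-4)²) = √16 = 4
|P_3P_1| = √((12)² + (-5)²) = √169 = 13
Perimeter = 15 + 4 + 13 = 32.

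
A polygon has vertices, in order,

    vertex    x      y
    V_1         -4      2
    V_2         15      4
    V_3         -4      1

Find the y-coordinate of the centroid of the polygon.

7/3

Apply the shoelace (surveyor's) formula. First the cross-terms c_i = x_i·y_{i+1} − x_{i+1}·y_i:
  -46, 31, -4  ⇒  2A = -19, A = -9.5.
Then Σ (y_i + y_{i+1})·c_i = -133, so ȳ = -133 / (6·(-9.5)) = 7/3.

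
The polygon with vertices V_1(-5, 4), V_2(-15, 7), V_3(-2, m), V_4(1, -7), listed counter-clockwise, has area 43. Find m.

-4

The doubled signed area Σ (x_i y_{i+1} − x_{i+1} y_i) is linear in m.
With m=0 it equals 22; the coefficient of m is -16 (from the two edges through V_3).
So -16·m + 22 = 2·43 = 86 ⇒ m = -4.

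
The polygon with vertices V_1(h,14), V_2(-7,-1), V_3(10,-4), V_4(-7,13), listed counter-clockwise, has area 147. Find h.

-11

The doubled signed area Σ (x_i y_{i+1} − x_{i+1} y_i) is linear in h.
With h=0 it equals 140; the coefficient of h is -14 (from the two edges through V_1).
So -14·h + 140 = 2·147 = 294 ⇒ h = -11.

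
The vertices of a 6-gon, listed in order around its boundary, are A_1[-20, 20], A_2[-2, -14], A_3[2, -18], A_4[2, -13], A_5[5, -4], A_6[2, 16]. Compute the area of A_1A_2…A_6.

Apply the surveyor's formula: 2A = Σ (x_i·y_{i+1} − x_{i+1}·y_i), indices taken mod 6.
Σ = (320) + (64) + (10) + (57) + (88) + (360) = 899
Area = |Σ|/2 = 449.5.

449.5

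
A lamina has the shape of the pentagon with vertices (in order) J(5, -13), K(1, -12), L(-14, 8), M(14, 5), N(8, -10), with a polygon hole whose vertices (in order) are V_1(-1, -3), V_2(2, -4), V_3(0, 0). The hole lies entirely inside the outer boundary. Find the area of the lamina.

Outer boundary:
Cross-terms: -47, -160, -182, -180, -54  ⇒  Σ = -623
Area = |Σ|/2 = 311.5.
Hole:
V_1→V_2: (-1)(-4) − (2)(-3) = 10
V_2→V_3: (2)(0) − (0)(-4) = 0
V_3→V_1: (0)(-3) − (-1)(0) = 0
Σ = 10
Area = |Σ|/2 = 5.
Net area = 311.5 − 5 = 306.5.

306.5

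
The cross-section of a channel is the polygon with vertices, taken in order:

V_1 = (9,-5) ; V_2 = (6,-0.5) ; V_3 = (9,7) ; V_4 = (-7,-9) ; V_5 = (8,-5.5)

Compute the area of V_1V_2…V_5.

80

Σ = (25.5) + (46.5) + (-32) + (110.5) + (9.5) = 160
Area = |Σ|/2 = 80.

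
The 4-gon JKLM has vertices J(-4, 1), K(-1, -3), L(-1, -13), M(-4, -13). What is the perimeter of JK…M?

|JK| = √((3)² + (-4)²) = √25 = 5
|KL| = √((0)² + (-10)²) = √100 = 10
|LM| = √((-3)² + (0)²) = √9 = 3
|MJ| = √((0)² + (14)²) = √196 = 14
Perimeter = 5 + 10 + 3 + 14 = 32.

32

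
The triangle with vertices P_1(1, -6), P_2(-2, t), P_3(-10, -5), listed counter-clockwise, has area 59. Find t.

The doubled signed area Σ (x_i y_{i+1} − x_{i+1} y_i) is linear in t.
With t=0 it equals 63; the coefficient of t is 11 (from the two edges through P_2).
So 11·t + 63 = 2·59 = 118 ⇒ t = 5.

5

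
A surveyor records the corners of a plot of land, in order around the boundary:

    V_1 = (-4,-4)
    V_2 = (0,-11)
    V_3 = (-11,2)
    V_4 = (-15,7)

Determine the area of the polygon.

18

Σ = (44) + (-121) + (-47) + (88) = -36
Area = |Σ|/2 = 18.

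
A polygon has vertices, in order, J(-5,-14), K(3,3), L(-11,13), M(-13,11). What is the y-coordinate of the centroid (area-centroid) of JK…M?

Apply the shoelace (surveyor's) formula. First the cross-terms c_i = x_i·y_{i+1} − x_{i+1}·y_i:
  27, 72, 48, 237  ⇒  2A = 384, A = 192.
Then Σ (y_i + y_{i+1})·c_i = 1296, so ȳ = 1296 / (6·192) = 1.125.

1.125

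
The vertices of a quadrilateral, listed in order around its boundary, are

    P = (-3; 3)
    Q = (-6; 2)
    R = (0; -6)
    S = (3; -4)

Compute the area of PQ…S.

P→Q: (-3)(2) − (-6)(3) = 12
Q→R: (-6)(-6) − (0)(2) = 36
R→S: (0)(-4) − (3)(-6) = 18
S→P: (3)(3) − (-3)(-4) = -3
Σ = 63
Area = |Σ|/2 = 31.5.

31.5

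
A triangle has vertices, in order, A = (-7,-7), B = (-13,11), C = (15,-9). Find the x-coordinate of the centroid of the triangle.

-5/3

Apply Gauss's area formula. First the cross-terms c_i = x_i·y_{i+1} − x_{i+1}·y_i:
  -168, -48, -168  ⇒  2A = -384, A = -192.
Then Σ (x_i + x_{i+1})·c_i = 1920, so x̄ = 1920 / (6·(-192)) = -5/3.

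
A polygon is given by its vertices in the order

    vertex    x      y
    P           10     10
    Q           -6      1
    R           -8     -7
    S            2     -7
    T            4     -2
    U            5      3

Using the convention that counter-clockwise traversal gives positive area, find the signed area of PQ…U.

Σ = (70) + (50) + (70) + (24) + (22) + (20) = 256
Signed area = Σ/2 = 128 (positive ⇒ counter-clockwise traversal).

128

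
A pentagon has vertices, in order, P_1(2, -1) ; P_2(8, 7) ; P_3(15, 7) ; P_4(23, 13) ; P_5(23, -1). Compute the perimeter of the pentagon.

|P_1P_2| = √((6)² + (8)²) = √100 = 10
|P_2P_3| = √((7)² + (0)²) = √49 = 7
|P_3P_4| = √((8)² + (6)²) = √100 = 10
|P_4P_5| = √((0)² + (-14)²) = √196 = 14
|P_5P_1| = √((-21)² + (0)²) = √441 = 21
Perimeter = 10 + 7 + 10 + 14 + 21 = 62.

62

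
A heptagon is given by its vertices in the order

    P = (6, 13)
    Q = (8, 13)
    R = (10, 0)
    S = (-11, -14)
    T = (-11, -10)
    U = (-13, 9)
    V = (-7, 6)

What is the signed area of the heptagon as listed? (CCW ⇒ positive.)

-355.5

Σ = (-26) + (-130) + (-140) + (-44) + (-229) + (-15) + (-127) = -711
Signed area = Σ/2 = -355.5 (negative ⇒ clockwise traversal).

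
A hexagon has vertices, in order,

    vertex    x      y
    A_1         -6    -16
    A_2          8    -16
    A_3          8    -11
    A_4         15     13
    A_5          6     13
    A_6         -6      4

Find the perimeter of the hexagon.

88

|A_1A_2| = √((14)² + (0)²) = √196 = 14
|A_2A_3| = √((0)² + (5)²) = √25 = 5
|A_3A_4| = √((7)² + (24)²) = √625 = 25
|A_4A_5| = √((-9)² + (0)²) = √81 = 9
|A_5A_6| = √((-12)² + (-9)²) = √225 = 15
|A_6A_1| = √((0)² + (-20)²) = √400 = 20
Perimeter = 14 + 5 + 25 + 9 + 15 + 20 = 88.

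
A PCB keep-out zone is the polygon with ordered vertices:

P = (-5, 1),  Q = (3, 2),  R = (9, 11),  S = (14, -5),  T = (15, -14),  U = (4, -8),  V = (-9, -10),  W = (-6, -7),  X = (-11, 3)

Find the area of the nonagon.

Apply the shoelace formula: 2A = Σ (x_i·y_{i+1} − x_{i+1}·y_i), indices taken mod 9.
Cross-terms: -13, 15, -199, -121, -64, -112, 3, -95, 4  ⇒  Σ = -582
Area = |Σ|/2 = 291.

291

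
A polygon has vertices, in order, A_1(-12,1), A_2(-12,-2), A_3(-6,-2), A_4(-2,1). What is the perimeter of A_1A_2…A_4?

24

|A_1A_2| = √((0)² + (-3)²) = √9 = 3
|A_2A_3| = √((6)² + (0)²) = √36 = 6
|A_3A_4| = √((4)² + (3)²) = √25 = 5
|A_4A_1| = √((-10)² + (0)²) = √100 = 10
Perimeter = 3 + 6 + 5 + 10 = 24.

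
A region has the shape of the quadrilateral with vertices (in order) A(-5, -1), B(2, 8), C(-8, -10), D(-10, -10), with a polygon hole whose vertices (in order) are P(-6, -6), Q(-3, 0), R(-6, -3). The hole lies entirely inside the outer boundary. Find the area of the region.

Outer boundary:
Apply the surveyor's formula: 2A = Σ (x_i·y_{i+1} − x_{i+1}·y_i), indices taken mod 4.
A→B: (-5)(8) − (2)(-1) = -38
B→C: (2)(-10) − (-8)(8) = 44
C→D: (-8)(-10) − (-10)(-10) = -20
D→A: (-10)(-1) − (-5)(-10) = -40
Σ = -54
Area = |Σ|/2 = 27.
Hole:
Apply the surveyor's formula: 2A = Σ (x_i·y_{i+1} − x_{i+1}·y_i), indices taken mod 3.
Cross-terms: -18, 9, 18  ⇒  Σ = 9
Area = |Σ|/2 = 4.5.
Net area = 27 − 4.5 = 22.5.

22.5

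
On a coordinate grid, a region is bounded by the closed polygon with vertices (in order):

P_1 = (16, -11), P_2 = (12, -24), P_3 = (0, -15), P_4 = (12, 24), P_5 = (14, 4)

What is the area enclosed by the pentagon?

379

Apply the shoelace (surveyor's) formula: 2A = Σ (x_i·y_{i+1} − x_{i+1}·y_i), indices taken mod 5.
Σ = (-252) + (-180) + (180) + (-288) + (-218) = -758
Area = |Σ|/2 = 379.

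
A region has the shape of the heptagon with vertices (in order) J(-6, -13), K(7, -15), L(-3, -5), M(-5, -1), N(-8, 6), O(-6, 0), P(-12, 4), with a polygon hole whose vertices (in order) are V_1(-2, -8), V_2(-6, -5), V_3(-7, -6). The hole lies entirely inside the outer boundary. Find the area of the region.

Outer boundary:
Apply the shoelace (surveyor's) formula: 2A = Σ (x_i·y_{i+1} − x_{i+1}·y_i), indices taken mod 7.
Cross-terms: 181, -80, -22, -38, 36, -24, 180  ⇒  Σ = 233
Area = |Σ|/2 = 116.5.
Hole:
Σ = (-38) + (1) + (44) = 7
Area = |Σ|/2 = 3.5.
Net area = 116.5 − 3.5 = 113.

113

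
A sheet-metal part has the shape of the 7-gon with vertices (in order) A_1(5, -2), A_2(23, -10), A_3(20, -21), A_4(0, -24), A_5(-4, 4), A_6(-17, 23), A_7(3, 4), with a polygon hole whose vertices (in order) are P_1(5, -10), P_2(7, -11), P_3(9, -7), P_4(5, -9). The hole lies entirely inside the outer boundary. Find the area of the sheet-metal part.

Outer boundary:
A_1→A_2: (5)(-10) − (23)(-2) = -4
A_2→A_3: (23)(-21) − (20)(-10) = -283
A_3→A_4: (20)(-24) − (0)(-21) = -480
A_4→A_5: (0)(4) − (-4)(-24) = -96
A_5→A_6: (-4)(23) − (-17)(4) = -24
A_6→A_7: (-17)(4) − (3)(23) = -137
A_7→A_1: (3)(-2) − (5)(4) = -26
Σ = -1050
Area = |Σ|/2 = 525.
Hole:
Σ = (15) + (50) + (-46) + (-5) = 14
Area = |Σ|/2 = 7.
Net area = 525 − 7 = 518.

518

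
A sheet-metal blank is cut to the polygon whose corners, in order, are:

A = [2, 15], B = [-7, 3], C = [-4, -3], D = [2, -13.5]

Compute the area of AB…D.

130.5

Apply the surveyor's formula: 2A = Σ (x_i·y_{i+1} − x_{i+1}·y_i), indices taken mod 4.
Σ = (111) + (33) + (60) + (57) = 261
Area = |Σ|/2 = 130.5.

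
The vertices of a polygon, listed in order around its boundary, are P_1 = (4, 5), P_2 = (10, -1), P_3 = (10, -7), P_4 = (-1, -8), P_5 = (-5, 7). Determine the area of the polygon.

150.5

Apply Gauss's area formula: 2A = Σ (x_i·y_{i+1} − x_{i+1}·y_i), indices taken mod 5.
Σ = (-54) + (-60) + (-87) + (-47) + (-53) = -301
Area = |Σ|/2 = 150.5.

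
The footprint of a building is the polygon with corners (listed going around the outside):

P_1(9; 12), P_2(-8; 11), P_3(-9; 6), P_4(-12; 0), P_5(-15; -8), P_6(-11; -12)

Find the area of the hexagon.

241

Apply the surveyor's formula: 2A = Σ (x_i·y_{i+1} − x_{i+1}·y_i), indices taken mod 6.
Σ = (195) + (51) + (72) + (96) + (92) + (-24) = 482
Area = |Σ|/2 = 241.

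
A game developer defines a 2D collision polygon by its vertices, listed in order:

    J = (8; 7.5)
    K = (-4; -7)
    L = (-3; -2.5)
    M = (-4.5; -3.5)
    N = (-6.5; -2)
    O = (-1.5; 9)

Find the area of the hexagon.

Apply Gauss's area formula: 2A = Σ (x_i·y_{i+1} − x_{i+1}·y_i), indices taken mod 6.
Cross-terms: -26, -11, -0.75, -13.75, -61.5, -83.25  ⇒  Σ = -196.25
Area = |Σ|/2 = 98.125.

98.125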